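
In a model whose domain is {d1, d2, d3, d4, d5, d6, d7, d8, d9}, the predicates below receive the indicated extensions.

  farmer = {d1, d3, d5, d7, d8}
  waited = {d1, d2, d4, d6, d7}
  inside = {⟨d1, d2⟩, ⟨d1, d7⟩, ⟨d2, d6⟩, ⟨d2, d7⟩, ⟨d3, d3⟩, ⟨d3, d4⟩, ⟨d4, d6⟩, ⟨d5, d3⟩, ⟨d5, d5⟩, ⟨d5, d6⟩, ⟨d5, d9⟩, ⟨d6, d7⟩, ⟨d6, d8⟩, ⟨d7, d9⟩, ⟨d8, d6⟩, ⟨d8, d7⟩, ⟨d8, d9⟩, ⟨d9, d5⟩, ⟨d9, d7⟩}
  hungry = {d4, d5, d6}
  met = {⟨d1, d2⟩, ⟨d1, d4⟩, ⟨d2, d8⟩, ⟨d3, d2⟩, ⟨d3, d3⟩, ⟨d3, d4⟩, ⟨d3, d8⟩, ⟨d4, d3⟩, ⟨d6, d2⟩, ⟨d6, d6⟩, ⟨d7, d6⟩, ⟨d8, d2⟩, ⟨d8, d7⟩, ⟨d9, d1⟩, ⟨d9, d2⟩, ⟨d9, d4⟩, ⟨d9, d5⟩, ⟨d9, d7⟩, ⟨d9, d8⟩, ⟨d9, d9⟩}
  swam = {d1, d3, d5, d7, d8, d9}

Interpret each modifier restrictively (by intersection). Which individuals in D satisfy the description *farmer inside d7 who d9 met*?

⟦inside d7⟧ = {x : ⟨x, d7⟩ ∈ ⟦inside⟧} = {d1, d2, d6, d8, d9}
⟦who d9 met⟧ = {x : ⟨d9, x⟩ ∈ ⟦met⟧} = {d1, d2, d4, d5, d7, d8, d9}
⟦farmer⟧ = {d1, d3, d5, d7, d8}
… ∩ ⟦inside d7⟧ = {d1, d3, d5, d7, d8} ∩ {d1, d2, d6, d8, d9} = {d1, d8}
… ∩ ⟦who d9 met⟧ = {d1, d8} ∩ {d1, d2, d4, d5, d7, d8, d9} = {d1, d8}
So ⟦farmer inside d7 who d9 met⟧ = {d1, d8}.

{d1, d8}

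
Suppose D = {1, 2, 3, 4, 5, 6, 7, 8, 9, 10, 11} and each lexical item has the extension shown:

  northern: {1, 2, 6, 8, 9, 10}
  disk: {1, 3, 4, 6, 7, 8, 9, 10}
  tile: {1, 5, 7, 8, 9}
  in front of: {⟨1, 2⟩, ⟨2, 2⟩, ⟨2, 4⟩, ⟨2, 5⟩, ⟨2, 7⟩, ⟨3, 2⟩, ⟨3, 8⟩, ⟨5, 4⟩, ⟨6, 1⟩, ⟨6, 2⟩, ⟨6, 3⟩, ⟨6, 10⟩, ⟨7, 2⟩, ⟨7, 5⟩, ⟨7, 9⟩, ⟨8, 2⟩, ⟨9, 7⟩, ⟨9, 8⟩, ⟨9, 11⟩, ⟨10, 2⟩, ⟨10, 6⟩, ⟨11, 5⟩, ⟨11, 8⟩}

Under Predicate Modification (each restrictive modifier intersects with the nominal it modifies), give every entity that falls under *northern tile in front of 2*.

⟦in front of 2⟧ = {x : ⟨x, 2⟩ ∈ ⟦in front of⟧} = {1, 2, 3, 6, 7, 8, 10}
⟦tile⟧ = {1, 5, 7, 8, 9}
… ∩ ⟦in front of 2⟧ = {1, 5, 7, 8, 9} ∩ {1, 2, 3, 6, 7, 8, 10} = {1, 7, 8}
… ∩ ⟦northern⟧ = {1, 7, 8} ∩ {1, 2, 6, 8, 9, 10} = {1, 8}
So ⟦northern tile in front of 2⟧ = {1, 8}.

{1, 8}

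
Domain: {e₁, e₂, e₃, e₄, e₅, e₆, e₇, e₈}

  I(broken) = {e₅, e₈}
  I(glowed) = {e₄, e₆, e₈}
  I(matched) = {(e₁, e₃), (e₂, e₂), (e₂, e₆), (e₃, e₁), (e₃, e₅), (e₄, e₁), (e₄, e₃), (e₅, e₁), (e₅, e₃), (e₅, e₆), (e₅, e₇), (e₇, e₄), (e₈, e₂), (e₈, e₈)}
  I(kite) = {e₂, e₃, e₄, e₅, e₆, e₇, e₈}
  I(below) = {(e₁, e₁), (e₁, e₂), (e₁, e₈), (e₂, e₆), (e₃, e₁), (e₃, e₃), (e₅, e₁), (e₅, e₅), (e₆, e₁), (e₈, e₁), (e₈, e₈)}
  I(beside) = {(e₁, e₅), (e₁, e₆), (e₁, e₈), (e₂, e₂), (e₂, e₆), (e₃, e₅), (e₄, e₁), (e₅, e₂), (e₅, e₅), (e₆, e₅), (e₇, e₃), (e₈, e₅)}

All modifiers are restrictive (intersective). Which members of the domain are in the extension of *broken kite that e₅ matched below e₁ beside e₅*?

⟦that e₅ matched⟧ = {x : ⟨e₅, x⟩ ∈ ⟦matched⟧} = {e₁, e₃, e₆, e₇}
⟦below e₁⟧ = {x : ⟨x, e₁⟩ ∈ ⟦below⟧} = {e₁, e₃, e₅, e₆, e₈}
⟦beside e₅⟧ = {x : ⟨x, e₅⟩ ∈ ⟦beside⟧} = {e₁, e₃, e₅, e₆, e₈}
⟦kite⟧ = {e₂, e₃, e₄, e₅, e₆, e₇, e₈}
… ∩ ⟦that e₅ matched⟧ = {e₂, e₃, e₄, e₅, e₆, e₇, e₈} ∩ {e₁, e₃, e₆, e₇} = {e₃, e₆, e₇}
… ∩ ⟦below e₁⟧ = {e₃, e₆, e₇} ∩ {e₁, e₃, e₅, e₆, e₈} = {e₃, e₆}
… ∩ ⟦beside e₅⟧ = {e₃, e₆} ∩ {e₁, e₃, e₅, e₆, e₈} = {e₃, e₆}
… ∩ ⟦broken⟧ = {e₃, e₆} ∩ {e₅, e₈} = ∅
So ⟦broken kite that e₅ matched below e₁ beside e₅⟧ = { }.

{ }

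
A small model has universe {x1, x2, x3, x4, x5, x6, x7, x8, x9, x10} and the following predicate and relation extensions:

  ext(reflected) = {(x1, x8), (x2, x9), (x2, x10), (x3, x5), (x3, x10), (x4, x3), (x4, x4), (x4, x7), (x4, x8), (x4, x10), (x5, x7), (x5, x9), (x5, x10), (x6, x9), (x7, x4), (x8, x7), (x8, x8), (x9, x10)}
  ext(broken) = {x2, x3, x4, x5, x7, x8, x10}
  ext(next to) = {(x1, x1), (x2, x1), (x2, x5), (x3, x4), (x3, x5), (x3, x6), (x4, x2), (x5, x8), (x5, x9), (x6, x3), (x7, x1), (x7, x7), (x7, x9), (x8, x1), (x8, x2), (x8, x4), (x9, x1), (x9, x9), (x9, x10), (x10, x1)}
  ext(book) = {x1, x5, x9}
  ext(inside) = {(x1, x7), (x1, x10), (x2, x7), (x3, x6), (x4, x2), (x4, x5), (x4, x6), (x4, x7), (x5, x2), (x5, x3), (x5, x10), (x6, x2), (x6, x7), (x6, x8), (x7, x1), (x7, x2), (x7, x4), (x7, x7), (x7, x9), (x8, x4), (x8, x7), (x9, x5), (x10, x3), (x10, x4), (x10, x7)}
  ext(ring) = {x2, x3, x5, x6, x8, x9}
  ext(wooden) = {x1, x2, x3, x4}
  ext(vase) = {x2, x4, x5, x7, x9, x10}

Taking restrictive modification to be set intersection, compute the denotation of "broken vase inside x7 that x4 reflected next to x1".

{x7, x10}

⟦inside x7⟧ = {x : ⟨x, x7⟩ ∈ ⟦inside⟧} = {x1, x2, x4, x6, x7, x8, x10}
⟦that x4 reflected⟧ = {x : ⟨x4, x⟩ ∈ ⟦reflected⟧} = {x3, x4, x7, x8, x10}
⟦next to x1⟧ = {x : ⟨x, x1⟩ ∈ ⟦next to⟧} = {x1, x2, x7, x8, x9, x10}
⟦vase⟧ = {x2, x4, x5, x7, x9, x10}
… ∩ ⟦inside x7⟧ = {x2, x4, x5, x7, x9, x10} ∩ {x1, x2, x4, x6, x7, x8, x10} = {x2, x4, x7, x10}
… ∩ ⟦that x4 reflected⟧ = {x2, x4, x7, x10} ∩ {x3, x4, x7, x8, x10} = {x4, x7, x10}
… ∩ ⟦next to x1⟧ = {x4, x7, x10} ∩ {x1, x2, x7, x8, x9, x10} = {x7, x10}
… ∩ ⟦broken⟧ = {x7, x10} ∩ {x2, x3, x4, x5, x7, x8, x10} = {x7, x10}
So ⟦broken vase inside x7 that x4 reflected next to x1⟧ = {x7, x10}.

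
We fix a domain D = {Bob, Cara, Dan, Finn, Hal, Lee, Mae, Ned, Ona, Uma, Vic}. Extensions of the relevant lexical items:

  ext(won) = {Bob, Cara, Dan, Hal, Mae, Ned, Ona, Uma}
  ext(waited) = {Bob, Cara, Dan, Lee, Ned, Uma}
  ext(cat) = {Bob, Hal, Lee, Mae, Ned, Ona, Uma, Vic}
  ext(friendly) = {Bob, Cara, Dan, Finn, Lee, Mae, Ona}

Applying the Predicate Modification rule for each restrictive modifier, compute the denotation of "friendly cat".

⟦cat⟧ = {Bob, Hal, Lee, Mae, Ned, Ona, Uma, Vic}
… ∩ ⟦friendly⟧ = {Bob, Hal, Lee, Mae, Ned, Ona, Uma, Vic} ∩ {Bob, Cara, Dan, Finn, Lee, Mae, Ona} = {Bob, Lee, Mae, Ona}
So ⟦friendly cat⟧ = {Bob, Lee, Mae, Ona}.

{Bob, Lee, Mae, Ona}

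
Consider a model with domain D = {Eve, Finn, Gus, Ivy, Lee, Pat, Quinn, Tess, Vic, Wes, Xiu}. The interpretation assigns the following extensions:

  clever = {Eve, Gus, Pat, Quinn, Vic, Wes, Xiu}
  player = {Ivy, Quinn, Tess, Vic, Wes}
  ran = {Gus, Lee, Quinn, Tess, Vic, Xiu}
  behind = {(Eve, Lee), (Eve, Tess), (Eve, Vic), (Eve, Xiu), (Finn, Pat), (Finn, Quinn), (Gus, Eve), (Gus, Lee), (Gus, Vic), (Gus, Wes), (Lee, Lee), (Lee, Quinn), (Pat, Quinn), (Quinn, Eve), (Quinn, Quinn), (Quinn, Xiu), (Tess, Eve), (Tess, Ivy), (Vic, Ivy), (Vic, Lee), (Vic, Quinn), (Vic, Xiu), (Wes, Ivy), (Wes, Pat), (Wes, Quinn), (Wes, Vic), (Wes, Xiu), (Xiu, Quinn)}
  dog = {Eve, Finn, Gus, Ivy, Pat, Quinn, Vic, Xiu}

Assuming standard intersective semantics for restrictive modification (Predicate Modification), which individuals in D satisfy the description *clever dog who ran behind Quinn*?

{Quinn, Vic, Xiu}

⟦who ran⟧ = ⟦ran⟧ = {Gus, Lee, Quinn, Tess, Vic, Xiu}
⟦behind Quinn⟧ = {x : ⟨x, Quinn⟩ ∈ ⟦behind⟧} = {Finn, Lee, Pat, Quinn, Vic, Wes, Xiu}
⟦dog⟧ = {Eve, Finn, Gus, Ivy, Pat, Quinn, Vic, Xiu}
… ∩ ⟦who ran⟧ = {Eve, Finn, Gus, Ivy, Pat, Quinn, Vic, Xiu} ∩ {Gus, Lee, Quinn, Tess, Vic, Xiu} = {Gus, Quinn, Vic, Xiu}
… ∩ ⟦behind Quinn⟧ = {Gus, Quinn, Vic, Xiu} ∩ {Finn, Lee, Pat, Quinn, Vic, Wes, Xiu} = {Quinn, Vic, Xiu}
… ∩ ⟦clever⟧ = {Quinn, Vic, Xiu} ∩ {Eve, Gus, Pat, Quinn, Vic, Wes, Xiu} = {Quinn, Vic, Xiu}
So ⟦clever dog who ran behind Quinn⟧ = {Quinn, Vic, Xiu}.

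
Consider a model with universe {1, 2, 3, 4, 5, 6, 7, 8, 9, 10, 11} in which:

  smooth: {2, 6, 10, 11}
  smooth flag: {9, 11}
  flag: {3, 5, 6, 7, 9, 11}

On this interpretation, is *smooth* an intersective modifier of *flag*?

⟦smooth⟧ ∩ ⟦flag⟧ = {2, 6, 10, 11} ∩ {3, 5, 6, 7, 9, 11} = {6, 11}
Observed ⟦smooth flag⟧ = {9, 11}.
These differ, so the modifier is not intersective in this model.

no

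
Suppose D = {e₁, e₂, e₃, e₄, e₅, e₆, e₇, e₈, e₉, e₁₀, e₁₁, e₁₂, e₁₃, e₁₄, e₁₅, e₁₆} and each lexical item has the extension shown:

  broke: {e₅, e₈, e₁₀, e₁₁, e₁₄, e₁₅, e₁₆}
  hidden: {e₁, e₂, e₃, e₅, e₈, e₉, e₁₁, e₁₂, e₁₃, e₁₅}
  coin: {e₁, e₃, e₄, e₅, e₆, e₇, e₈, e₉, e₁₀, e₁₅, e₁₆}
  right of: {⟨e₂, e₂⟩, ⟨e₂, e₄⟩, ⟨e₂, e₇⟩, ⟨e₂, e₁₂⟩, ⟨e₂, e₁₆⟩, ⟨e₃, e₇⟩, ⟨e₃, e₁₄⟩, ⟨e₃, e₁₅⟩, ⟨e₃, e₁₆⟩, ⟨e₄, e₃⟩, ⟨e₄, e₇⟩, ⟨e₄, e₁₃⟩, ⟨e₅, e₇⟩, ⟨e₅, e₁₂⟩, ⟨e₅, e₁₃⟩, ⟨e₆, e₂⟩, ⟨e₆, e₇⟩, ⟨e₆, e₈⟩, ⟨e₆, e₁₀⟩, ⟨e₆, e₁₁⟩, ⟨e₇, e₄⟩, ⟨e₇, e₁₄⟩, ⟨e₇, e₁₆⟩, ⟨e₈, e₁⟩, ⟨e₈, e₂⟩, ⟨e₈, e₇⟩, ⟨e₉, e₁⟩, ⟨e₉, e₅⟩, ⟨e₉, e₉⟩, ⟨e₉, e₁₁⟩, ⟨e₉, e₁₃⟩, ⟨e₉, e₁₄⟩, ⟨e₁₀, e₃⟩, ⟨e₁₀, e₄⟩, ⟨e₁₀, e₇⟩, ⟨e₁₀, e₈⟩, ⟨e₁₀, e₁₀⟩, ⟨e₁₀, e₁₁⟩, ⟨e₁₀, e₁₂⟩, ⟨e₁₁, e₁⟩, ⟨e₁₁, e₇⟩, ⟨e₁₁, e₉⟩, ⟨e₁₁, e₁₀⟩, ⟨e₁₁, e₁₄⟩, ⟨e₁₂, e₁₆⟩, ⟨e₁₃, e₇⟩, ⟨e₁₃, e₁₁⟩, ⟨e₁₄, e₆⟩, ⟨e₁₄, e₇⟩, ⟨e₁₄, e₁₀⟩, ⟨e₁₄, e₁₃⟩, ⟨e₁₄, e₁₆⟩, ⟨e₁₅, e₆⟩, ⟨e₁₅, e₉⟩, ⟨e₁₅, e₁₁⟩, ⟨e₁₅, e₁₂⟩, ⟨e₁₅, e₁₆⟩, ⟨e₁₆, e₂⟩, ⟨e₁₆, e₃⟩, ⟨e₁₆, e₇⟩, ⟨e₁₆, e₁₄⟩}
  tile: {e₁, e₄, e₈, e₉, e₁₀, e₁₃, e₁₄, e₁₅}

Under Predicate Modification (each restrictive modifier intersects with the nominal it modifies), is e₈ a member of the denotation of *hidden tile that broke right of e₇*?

yes

⟦that broke⟧ = ⟦broke⟧ = {e₅, e₈, e₁₀, e₁₁, e₁₄, e₁₅, e₁₆}
⟦right of e₇⟧ = {x : ⟨x, e₇⟩ ∈ ⟦right of⟧} = {e₂, e₃, e₄, e₅, e₆, e₈, e₁₀, e₁₁, e₁₃, e₁₄, e₁₆}
⟦tile⟧ = {e₁, e₄, e₈, e₉, e₁₀, e₁₃, e₁₄, e₁₅}
… ∩ ⟦that broke⟧ = {e₁, e₄, e₈, e₉, e₁₀, e₁₃, e₁₄, e₁₅} ∩ {e₅, e₈, e₁₀, e₁₁, e₁₄, e₁₅, e₁₆} = {e₈, e₁₀, e₁₄, e₁₅}
… ∩ ⟦right of e₇⟧ = {e₈, e₁₀, e₁₄, e₁₅} ∩ {e₂, e₃, e₄, e₅, e₆, e₈, e₁₀, e₁₁, e₁₃, e₁₄, e₁₆} = {e₈, e₁₀, e₁₄}
… ∩ ⟦hidden⟧ = {e₈, e₁₀, e₁₄} ∩ {e₁, e₂, e₃, e₅, e₈, e₉, e₁₁, e₁₂, e₁₃, e₁₅} = {e₈}
⟦hidden tile that broke right of e₇⟧ = {e₈}; e₈ ∈ this set.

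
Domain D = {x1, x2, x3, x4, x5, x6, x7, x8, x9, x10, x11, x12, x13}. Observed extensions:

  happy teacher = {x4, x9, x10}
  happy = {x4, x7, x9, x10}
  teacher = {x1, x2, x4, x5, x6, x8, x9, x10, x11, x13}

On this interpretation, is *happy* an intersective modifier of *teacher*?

⟦happy⟧ ∩ ⟦teacher⟧ = {x4, x7, x9, x10} ∩ {x1, x2, x4, x5, x6, x8, x9, x10, x11, x13} = {x4, x9, x10}
Observed ⟦happy teacher⟧ = {x4, x9, x10}.
These coincide, so the modifier is intersective here.

yes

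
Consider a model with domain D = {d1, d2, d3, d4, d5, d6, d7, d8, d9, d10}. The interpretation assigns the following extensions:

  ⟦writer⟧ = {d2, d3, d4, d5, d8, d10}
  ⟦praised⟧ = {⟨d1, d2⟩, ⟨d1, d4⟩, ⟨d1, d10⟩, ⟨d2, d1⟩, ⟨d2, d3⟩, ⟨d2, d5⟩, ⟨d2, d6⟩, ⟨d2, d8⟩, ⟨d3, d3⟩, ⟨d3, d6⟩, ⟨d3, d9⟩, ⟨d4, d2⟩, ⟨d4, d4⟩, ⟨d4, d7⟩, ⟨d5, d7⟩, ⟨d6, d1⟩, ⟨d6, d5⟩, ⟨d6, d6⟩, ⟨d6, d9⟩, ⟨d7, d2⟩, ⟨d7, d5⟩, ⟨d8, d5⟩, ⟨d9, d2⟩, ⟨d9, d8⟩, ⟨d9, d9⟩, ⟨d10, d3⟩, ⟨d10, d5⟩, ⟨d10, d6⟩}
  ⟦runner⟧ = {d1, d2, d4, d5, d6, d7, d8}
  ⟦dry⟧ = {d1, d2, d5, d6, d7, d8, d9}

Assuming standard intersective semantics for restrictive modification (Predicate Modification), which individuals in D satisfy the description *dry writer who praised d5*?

{d2, d8}

⟦who praised d5⟧ = {x : ⟨x, d5⟩ ∈ ⟦praised⟧} = {d2, d6, d7, d8, d10}
⟦writer⟧ = {d2, d3, d4, d5, d8, d10}
… ∩ ⟦who praised d5⟧ = {d2, d3, d4, d5, d8, d10} ∩ {d2, d6, d7, d8, d10} = {d2, d8, d10}
… ∩ ⟦dry⟧ = {d2, d8, d10} ∩ {d1, d2, d5, d6, d7, d8, d9} = {d2, d8}
So ⟦dry writer who praised d5⟧ = {d2, d8}.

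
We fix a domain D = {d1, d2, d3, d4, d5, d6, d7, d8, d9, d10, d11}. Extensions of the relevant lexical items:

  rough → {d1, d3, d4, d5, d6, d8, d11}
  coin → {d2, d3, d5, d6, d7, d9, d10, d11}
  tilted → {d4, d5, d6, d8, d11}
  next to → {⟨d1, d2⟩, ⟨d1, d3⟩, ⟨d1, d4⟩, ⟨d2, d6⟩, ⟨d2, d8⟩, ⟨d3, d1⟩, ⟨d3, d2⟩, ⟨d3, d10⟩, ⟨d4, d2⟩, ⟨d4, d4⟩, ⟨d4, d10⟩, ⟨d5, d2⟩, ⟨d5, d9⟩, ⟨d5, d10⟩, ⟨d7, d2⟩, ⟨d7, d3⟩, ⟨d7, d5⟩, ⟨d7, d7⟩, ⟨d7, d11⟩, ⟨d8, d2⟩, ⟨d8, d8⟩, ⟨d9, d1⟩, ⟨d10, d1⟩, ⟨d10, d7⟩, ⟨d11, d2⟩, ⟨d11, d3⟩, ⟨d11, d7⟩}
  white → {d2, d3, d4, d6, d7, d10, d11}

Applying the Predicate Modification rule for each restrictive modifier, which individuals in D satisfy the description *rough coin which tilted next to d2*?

{d5, d11}

⟦which tilted⟧ = ⟦tilted⟧ = {d4, d5, d6, d8, d11}
⟦next to d2⟧ = {x : ⟨x, d2⟩ ∈ ⟦next to⟧} = {d1, d3, d4, d5, d7, d8, d11}
⟦coin⟧ = {d2, d3, d5, d6, d7, d9, d10, d11}
… ∩ ⟦which tilted⟧ = {d2, d3, d5, d6, d7, d9, d10, d11} ∩ {d4, d5, d6, d8, d11} = {d5, d6, d11}
… ∩ ⟦next to d2⟧ = {d5, d6, d11} ∩ {d1, d3, d4, d5, d7, d8, d11} = {d5, d11}
… ∩ ⟦rough⟧ = {d5, d11} ∩ {d1, d3, d4, d5, d6, d8, d11} = {d5, d11}
So ⟦rough coin which tilted next to d2⟧ = {d5, d11}.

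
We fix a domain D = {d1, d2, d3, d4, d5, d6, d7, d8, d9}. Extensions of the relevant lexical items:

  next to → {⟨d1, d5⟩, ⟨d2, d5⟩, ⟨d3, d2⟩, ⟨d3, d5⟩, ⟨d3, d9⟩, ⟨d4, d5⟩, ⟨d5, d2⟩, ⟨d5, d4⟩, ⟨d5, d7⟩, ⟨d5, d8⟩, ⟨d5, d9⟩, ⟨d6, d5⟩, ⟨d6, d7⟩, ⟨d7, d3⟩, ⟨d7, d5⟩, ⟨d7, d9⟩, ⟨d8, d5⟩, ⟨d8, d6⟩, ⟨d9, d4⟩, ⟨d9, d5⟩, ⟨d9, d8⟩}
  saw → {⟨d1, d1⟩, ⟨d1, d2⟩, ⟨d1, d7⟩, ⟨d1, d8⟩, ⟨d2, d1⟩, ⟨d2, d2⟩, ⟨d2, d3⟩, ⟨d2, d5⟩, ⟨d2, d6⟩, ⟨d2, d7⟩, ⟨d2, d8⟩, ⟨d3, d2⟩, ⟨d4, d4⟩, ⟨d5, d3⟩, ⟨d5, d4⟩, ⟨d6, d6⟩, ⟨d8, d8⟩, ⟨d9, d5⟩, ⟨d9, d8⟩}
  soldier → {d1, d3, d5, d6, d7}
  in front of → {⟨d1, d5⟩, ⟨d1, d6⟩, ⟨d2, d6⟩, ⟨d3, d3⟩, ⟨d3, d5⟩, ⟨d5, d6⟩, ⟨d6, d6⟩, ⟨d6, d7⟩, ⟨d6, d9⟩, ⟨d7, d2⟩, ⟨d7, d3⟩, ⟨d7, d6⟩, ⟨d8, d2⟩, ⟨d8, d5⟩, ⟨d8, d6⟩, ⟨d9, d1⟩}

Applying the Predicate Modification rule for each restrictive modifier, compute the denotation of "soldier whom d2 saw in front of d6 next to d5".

⟦whom d2 saw⟧ = {x : ⟨d2, x⟩ ∈ ⟦saw⟧} = {d1, d2, d3, d5, d6, d7, d8}
⟦in front of d6⟧ = {x : ⟨x, d6⟩ ∈ ⟦in front of⟧} = {d1, d2, d5, d6, d7, d8}
⟦next to d5⟧ = {x : ⟨x, d5⟩ ∈ ⟦next to⟧} = {d1, d2, d3, d4, d6, d7, d8, d9}
⟦soldier⟧ = {d1, d3, d5, d6, d7}
… ∩ ⟦whom d2 saw⟧ = {d1, d3, d5, d6, d7} ∩ {d1, d2, d3, d5, d6, d7, d8} = {d1, d3, d5, d6, d7}
… ∩ ⟦in front of d6⟧ = {d1, d3, d5, d6, d7} ∩ {d1, d2, d5, d6, d7, d8} = {d1, d5, d6, d7}
… ∩ ⟦next to d5⟧ = {d1, d5, d6, d7} ∩ {d1, d2, d3, d4, d6, d7, d8, d9} = {d1, d6, d7}
So ⟦soldier whom d2 saw in front of d6 next to d5⟧ = {d1, d6, d7}.

{d1, d6, d7}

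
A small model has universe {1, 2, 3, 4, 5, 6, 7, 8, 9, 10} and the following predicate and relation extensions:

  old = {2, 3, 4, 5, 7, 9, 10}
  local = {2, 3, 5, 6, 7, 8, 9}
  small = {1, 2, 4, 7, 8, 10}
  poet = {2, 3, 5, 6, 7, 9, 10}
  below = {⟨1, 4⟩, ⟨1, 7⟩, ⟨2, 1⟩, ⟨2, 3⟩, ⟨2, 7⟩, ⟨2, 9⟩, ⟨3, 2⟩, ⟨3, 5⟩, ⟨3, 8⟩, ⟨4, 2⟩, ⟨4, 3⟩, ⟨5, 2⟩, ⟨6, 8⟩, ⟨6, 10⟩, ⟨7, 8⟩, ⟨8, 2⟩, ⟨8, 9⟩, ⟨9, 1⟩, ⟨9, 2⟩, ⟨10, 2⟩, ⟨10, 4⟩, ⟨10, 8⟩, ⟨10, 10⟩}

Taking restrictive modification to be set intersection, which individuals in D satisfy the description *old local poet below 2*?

⟦below 2⟧ = {x : ⟨x, 2⟩ ∈ ⟦below⟧} = {3, 4, 5, 8, 9, 10}
⟦poet⟧ = {2, 3, 5, 6, 7, 9, 10}
… ∩ ⟦below 2⟧ = {2, 3, 5, 6, 7, 9, 10} ∩ {3, 4, 5, 8, 9, 10} = {3, 5, 9, 10}
… ∩ ⟦old⟧ = {3, 5, 9, 10} ∩ {2, 3, 4, 5, 7, 9, 10} = {3, 5, 9, 10}
… ∩ ⟦local⟧ = {3, 5, 9, 10} ∩ {2, 3, 5, 6, 7, 8, 9} = {3, 5, 9}
So ⟦old local poet below 2⟧ = {3, 5, 9}.

{3, 5, 9}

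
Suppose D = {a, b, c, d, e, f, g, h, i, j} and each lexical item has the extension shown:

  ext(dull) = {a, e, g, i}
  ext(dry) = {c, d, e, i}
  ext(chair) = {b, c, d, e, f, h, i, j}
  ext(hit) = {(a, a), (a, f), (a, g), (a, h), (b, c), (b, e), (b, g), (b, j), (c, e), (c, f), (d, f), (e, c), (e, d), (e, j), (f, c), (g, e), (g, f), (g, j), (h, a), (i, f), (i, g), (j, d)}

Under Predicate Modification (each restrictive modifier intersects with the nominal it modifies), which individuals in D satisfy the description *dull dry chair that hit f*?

⟦that hit f⟧ = {x : ⟨x, f⟩ ∈ ⟦hit⟧} = {a, c, d, g, i}
⟦chair⟧ = {b, c, d, e, f, h, i, j}
… ∩ ⟦that hit f⟧ = {b, c, d, e, f, h, i, j} ∩ {a, c, d, g, i} = {c, d, i}
… ∩ ⟦dull⟧ = {c, d, i} ∩ {a, e, g, i} = {i}
… ∩ ⟦dry⟧ = {i} ∩ {c, d, e, i} = {i}
So ⟦dull dry chair that hit f⟧ = {i}.

{i}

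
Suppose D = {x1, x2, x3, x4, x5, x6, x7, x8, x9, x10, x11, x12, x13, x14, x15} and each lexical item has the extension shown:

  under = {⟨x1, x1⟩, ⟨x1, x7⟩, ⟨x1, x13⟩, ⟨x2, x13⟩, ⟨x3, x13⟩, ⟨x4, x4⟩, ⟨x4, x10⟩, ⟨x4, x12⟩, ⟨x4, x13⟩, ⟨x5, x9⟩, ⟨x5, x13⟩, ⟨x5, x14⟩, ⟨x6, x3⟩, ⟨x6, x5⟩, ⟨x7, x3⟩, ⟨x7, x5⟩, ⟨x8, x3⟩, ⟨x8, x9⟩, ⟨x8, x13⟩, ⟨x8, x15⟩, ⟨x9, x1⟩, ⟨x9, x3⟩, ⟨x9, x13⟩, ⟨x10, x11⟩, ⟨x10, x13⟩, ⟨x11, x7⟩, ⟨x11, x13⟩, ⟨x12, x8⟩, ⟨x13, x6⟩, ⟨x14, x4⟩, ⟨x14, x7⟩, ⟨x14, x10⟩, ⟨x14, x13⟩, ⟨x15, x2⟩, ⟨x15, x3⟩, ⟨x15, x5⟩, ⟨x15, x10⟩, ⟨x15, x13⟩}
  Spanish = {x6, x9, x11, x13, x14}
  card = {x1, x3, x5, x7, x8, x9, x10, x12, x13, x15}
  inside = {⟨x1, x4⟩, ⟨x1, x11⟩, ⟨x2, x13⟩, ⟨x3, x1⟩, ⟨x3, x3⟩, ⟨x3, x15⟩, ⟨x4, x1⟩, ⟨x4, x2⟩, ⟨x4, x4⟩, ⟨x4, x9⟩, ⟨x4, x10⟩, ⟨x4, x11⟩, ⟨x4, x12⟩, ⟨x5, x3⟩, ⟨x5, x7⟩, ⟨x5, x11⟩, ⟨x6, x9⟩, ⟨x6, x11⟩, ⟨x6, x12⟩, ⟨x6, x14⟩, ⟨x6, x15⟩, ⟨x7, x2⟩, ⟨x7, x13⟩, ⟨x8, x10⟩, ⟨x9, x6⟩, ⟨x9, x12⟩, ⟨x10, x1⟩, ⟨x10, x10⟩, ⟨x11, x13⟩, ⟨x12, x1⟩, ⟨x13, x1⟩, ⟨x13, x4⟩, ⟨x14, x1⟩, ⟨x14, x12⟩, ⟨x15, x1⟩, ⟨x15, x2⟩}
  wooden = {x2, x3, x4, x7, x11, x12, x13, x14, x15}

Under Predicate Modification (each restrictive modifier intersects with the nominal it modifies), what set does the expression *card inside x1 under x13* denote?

⟦inside x1⟧ = {x : ⟨x, x1⟩ ∈ ⟦inside⟧} = {x3, x4, x10, x12, x13, x14, x15}
⟦under x13⟧ = {x : ⟨x, x13⟩ ∈ ⟦under⟧} = {x1, x2, x3, x4, x5, x8, x9, x10, x11, x14, x15}
⟦card⟧ = {x1, x3, x5, x7, x8, x9, x10, x12, x13, x15}
… ∩ ⟦inside x1⟧ = {x1, x3, x5, x7, x8, x9, x10, x12, x13, x15} ∩ {x3, x4, x10, x12, x13, x14, x15} = {x3, x10, x12, x13, x15}
… ∩ ⟦under x13⟧ = {x3, x10, x12, x13, x15} ∩ {x1, x2, x3, x4, x5, x8, x9, x10, x11, x14, x15} = {x3, x10, x15}
So ⟦card inside x1 under x13⟧ = {x3, x10, x15}.

{x3, x10, x15}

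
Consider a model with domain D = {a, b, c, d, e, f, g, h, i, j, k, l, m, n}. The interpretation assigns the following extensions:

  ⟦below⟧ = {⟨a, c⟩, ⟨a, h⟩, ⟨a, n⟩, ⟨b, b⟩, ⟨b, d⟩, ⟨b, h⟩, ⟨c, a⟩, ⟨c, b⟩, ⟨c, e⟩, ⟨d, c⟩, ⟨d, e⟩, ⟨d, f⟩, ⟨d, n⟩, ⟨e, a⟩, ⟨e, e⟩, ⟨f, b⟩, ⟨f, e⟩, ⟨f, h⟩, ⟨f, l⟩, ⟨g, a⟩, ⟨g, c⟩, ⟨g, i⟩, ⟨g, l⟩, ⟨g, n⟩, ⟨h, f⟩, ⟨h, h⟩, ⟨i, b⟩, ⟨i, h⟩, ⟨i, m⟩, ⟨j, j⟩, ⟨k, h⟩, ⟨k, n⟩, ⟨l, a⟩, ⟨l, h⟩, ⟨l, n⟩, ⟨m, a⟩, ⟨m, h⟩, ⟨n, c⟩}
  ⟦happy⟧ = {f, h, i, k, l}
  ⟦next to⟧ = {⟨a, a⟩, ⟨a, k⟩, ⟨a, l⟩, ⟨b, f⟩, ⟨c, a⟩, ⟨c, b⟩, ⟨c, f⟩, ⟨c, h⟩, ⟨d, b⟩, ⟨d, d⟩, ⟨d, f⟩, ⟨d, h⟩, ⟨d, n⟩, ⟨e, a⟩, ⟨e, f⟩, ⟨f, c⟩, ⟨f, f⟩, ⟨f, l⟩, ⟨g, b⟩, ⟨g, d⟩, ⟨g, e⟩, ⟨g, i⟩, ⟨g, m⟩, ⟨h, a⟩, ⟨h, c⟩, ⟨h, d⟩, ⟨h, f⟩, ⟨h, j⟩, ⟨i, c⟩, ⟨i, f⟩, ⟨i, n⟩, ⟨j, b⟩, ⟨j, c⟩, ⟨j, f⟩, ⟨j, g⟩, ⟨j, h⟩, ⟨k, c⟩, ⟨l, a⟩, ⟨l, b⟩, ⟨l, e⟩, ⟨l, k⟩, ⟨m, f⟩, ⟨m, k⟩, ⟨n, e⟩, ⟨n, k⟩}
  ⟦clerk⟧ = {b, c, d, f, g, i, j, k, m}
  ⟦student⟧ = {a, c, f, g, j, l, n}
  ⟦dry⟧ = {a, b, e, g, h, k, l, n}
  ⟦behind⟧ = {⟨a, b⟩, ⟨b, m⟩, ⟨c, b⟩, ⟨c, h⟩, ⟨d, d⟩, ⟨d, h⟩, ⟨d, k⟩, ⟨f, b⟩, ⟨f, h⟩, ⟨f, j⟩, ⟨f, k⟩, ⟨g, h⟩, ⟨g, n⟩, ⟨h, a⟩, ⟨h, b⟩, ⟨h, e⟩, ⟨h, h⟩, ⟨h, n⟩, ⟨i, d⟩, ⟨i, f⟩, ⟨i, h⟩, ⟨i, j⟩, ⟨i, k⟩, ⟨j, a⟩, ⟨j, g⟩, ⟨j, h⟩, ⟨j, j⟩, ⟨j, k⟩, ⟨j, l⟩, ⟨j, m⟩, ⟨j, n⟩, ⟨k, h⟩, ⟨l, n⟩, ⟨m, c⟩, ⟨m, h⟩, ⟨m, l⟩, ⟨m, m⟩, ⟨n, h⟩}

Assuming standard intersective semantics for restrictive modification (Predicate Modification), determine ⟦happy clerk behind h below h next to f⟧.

⟦behind h⟧ = {x : ⟨x, h⟩ ∈ ⟦behind⟧} = {c, d, f, g, h, i, j, k, m, n}
⟦below h⟧ = {x : ⟨x, h⟩ ∈ ⟦below⟧} = {a, b, f, h, i, k, l, m}
⟦next to f⟧ = {x : ⟨x, f⟩ ∈ ⟦next to⟧} = {b, c, d, e, f, h, i, j, m}
⟦clerk⟧ = {b, c, d, f, g, i, j, k, m}
… ∩ ⟦behind h⟧ = {b, c, d, f, g, i, j, k, m} ∩ {c, d, f, g, h, i, j, k, m, n} = {c, d, f, g, i, j, k, m}
… ∩ ⟦below h⟧ = {c, d, f, g, i, j, k, m} ∩ {a, b, f, h, i, k, l, m} = {f, i, k, m}
… ∩ ⟦next to f⟧ = {f, i, k, m} ∩ {b, c, d, e, f, h, i, j, m} = {f, i, m}
… ∩ ⟦happy⟧ = {f, i, m} ∩ {f, h, i, k, l} = {f, i}
So ⟦happy clerk behind h below h next to f⟧ = {f, i}.

{f, i}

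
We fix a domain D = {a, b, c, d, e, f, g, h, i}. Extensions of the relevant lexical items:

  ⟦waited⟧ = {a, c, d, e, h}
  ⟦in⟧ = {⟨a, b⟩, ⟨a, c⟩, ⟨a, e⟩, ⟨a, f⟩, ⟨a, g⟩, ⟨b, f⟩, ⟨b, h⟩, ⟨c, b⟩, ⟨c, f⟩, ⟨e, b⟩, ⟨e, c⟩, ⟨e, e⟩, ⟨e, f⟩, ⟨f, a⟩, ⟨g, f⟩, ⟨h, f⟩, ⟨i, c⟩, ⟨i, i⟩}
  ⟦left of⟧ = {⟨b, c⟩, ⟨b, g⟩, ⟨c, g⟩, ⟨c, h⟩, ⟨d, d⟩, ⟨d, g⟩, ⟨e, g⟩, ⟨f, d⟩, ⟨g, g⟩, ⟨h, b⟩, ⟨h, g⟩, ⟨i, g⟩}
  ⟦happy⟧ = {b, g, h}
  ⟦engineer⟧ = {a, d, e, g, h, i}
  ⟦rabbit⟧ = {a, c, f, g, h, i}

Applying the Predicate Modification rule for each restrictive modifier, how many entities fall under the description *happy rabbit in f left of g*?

2

⟦in f⟧ = {x : ⟨x, f⟩ ∈ ⟦in⟧} = {a, b, c, e, g, h}
⟦left of g⟧ = {x : ⟨x, g⟩ ∈ ⟦left of⟧} = {b, c, d, e, g, h, i}
⟦rabbit⟧ = {a, c, f, g, h, i}
… ∩ ⟦in f⟧ = {a, c, f, g, h, i} ∩ {a, b, c, e, g, h} = {a, c, g, h}
… ∩ ⟦left of g⟧ = {a, c, g, h} ∩ {b, c, d, e, g, h, i} = {c, g, h}
… ∩ ⟦happy⟧ = {c, g, h} ∩ {b, g, h} = {g, h}
⟦happy rabbit in f left of g⟧ = {g, h}, so the cardinality is 2.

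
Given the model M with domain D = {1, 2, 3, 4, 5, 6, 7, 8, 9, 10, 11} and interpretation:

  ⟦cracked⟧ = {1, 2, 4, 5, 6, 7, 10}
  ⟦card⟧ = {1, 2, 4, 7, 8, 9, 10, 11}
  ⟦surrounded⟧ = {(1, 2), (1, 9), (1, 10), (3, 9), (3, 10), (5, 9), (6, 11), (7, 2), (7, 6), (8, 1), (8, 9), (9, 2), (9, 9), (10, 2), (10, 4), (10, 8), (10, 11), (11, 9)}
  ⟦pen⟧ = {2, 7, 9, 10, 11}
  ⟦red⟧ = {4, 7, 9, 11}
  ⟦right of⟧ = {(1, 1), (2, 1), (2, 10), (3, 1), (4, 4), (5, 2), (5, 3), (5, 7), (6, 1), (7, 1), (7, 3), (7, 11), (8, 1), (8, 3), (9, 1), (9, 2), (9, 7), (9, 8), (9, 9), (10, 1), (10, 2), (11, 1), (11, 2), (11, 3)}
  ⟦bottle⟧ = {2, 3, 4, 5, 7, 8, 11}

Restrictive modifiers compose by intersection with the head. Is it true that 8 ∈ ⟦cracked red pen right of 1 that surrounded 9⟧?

no

⟦right of 1⟧ = {x : ⟨x, 1⟩ ∈ ⟦right of⟧} = {1, 2, 3, 6, 7, 8, 9, 10, 11}
⟦that surrounded 9⟧ = {x : ⟨x, 9⟩ ∈ ⟦surrounded⟧} = {1, 3, 5, 8, 9, 11}
⟦pen⟧ = {2, 7, 9, 10, 11}
… ∩ ⟦right of 1⟧ = {2, 7, 9, 10, 11} ∩ {1, 2, 3, 6, 7, 8, 9, 10, 11} = {2, 7, 9, 10, 11}
… ∩ ⟦that surrounded 9⟧ = {2, 7, 9, 10, 11} ∩ {1, 3, 5, 8, 9, 11} = {9, 11}
… ∩ ⟦cracked⟧ = {9, 11} ∩ {1, 2, 4, 5, 6, 7, 10} = ∅
… ∩ ⟦red⟧ = ∅ ∩ {4, 7, 9, 11} = ∅
⟦cracked red pen right of 1 that surrounded 9⟧ = ∅; 8 ∉ this set.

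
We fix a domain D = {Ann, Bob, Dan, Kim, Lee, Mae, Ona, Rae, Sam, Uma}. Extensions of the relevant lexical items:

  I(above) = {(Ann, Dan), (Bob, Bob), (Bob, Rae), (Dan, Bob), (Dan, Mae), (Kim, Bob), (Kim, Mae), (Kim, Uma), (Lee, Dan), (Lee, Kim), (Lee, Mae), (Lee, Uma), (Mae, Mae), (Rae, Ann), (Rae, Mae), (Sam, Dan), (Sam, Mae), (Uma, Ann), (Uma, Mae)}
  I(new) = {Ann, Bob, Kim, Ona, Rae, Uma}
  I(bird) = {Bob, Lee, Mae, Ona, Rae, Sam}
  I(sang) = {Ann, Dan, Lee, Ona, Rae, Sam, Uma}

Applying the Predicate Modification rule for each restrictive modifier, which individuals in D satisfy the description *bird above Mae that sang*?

{Lee, Rae, Sam}

⟦above Mae⟧ = {x : ⟨x, Mae⟩ ∈ ⟦above⟧} = {Dan, Kim, Lee, Mae, Rae, Sam, Uma}
⟦that sang⟧ = ⟦sang⟧ = {Ann, Dan, Lee, Ona, Rae, Sam, Uma}
⟦bird⟧ = {Bob, Lee, Mae, Ona, Rae, Sam}
… ∩ ⟦above Mae⟧ = {Bob, Lee, Mae, Ona, Rae, Sam} ∩ {Dan, Kim, Lee, Mae, Rae, Sam, Uma} = {Lee, Mae, Rae, Sam}
… ∩ ⟦that sang⟧ = {Lee, Mae, Rae, Sam} ∩ {Ann, Dan, Lee, Ona, Rae, Sam, Uma} = {Lee, Rae, Sam}
So ⟦bird above Mae that sang⟧ = {Lee, Rae, Sam}.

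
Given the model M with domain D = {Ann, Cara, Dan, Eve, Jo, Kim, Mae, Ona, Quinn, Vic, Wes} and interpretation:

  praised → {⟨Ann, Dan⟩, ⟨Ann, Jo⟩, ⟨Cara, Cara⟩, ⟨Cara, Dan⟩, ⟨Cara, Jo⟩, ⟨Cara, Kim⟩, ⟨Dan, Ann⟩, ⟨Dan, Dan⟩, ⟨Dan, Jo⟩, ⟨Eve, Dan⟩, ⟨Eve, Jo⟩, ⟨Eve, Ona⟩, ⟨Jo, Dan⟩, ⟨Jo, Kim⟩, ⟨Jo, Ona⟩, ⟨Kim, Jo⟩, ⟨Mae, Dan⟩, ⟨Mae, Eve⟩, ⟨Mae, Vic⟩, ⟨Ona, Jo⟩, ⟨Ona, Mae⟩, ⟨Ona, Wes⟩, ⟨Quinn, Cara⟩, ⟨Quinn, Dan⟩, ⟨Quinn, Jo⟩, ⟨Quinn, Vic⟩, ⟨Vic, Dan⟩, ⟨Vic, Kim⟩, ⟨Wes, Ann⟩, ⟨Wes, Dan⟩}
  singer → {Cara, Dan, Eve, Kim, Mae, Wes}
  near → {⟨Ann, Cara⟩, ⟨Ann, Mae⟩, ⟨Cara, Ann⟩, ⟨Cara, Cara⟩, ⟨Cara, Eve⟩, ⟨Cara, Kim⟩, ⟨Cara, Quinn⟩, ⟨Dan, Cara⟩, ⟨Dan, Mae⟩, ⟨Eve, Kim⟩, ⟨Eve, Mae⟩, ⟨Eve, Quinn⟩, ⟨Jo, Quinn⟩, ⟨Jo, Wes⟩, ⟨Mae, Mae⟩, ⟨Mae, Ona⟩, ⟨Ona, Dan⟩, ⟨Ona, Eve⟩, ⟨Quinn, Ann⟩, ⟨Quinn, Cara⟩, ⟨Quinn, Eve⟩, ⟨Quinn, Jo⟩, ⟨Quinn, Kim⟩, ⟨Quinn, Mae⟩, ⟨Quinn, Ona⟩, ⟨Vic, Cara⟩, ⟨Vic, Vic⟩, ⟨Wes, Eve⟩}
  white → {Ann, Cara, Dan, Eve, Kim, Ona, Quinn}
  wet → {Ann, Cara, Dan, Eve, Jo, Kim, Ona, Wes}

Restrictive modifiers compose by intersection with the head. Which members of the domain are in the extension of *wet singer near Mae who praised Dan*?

{Dan, Eve}

⟦near Mae⟧ = {x : ⟨x, Mae⟩ ∈ ⟦near⟧} = {Ann, Dan, Eve, Mae, Quinn}
⟦who praised Dan⟧ = {x : ⟨x, Dan⟩ ∈ ⟦praised⟧} = {Ann, Cara, Dan, Eve, Jo, Mae, Quinn, Vic, Wes}
⟦singer⟧ = {Cara, Dan, Eve, Kim, Mae, Wes}
… ∩ ⟦near Mae⟧ = {Cara, Dan, Eve, Kim, Mae, Wes} ∩ {Ann, Dan, Eve, Mae, Quinn} = {Dan, Eve, Mae}
… ∩ ⟦who praised Dan⟧ = {Dan, Eve, Mae} ∩ {Ann, Cara, Dan, Eve, Jo, Mae, Quinn, Vic, Wes} = {Dan, Eve, Mae}
… ∩ ⟦wet⟧ = {Dan, Eve, Mae} ∩ {Ann, Cara, Dan, Eve, Jo, Kim, Ona, Wes} = {Dan, Eve}
So ⟦wet singer near Mae who praised Dan⟧ = {Dan, Eve}.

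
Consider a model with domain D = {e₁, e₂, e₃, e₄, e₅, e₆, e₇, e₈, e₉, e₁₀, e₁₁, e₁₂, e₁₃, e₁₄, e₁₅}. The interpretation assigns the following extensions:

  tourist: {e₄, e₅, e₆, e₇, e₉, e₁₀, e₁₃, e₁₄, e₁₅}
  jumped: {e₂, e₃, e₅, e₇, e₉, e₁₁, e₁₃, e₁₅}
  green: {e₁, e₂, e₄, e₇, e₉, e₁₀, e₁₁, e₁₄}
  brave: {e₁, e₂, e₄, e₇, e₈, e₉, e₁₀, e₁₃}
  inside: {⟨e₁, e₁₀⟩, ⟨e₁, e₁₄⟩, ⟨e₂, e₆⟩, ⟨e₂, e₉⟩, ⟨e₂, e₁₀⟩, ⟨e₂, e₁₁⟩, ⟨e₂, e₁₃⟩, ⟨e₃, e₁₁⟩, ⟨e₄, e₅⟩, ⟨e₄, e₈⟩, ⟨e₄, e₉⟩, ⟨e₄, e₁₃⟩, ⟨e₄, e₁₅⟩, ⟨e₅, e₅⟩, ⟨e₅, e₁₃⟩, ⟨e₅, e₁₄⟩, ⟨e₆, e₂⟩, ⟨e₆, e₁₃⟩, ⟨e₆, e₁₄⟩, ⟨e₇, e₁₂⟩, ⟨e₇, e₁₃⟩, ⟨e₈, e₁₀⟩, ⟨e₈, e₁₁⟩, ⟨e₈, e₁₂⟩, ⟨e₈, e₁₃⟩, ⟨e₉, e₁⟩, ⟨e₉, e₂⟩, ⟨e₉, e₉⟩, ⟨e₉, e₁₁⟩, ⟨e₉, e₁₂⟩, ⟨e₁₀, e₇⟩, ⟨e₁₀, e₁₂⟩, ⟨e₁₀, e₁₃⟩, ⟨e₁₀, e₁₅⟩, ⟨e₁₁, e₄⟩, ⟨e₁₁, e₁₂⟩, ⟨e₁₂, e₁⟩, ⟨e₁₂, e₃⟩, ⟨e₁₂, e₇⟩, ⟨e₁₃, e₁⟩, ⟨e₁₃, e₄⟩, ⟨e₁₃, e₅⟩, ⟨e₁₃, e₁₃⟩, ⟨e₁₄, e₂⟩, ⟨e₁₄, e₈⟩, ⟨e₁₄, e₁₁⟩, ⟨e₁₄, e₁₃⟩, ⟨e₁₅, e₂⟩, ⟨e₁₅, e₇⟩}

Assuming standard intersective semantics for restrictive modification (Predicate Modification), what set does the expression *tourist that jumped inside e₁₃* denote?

{e₅, e₇, e₁₃}

⟦that jumped⟧ = ⟦jumped⟧ = {e₂, e₃, e₅, e₇, e₉, e₁₁, e₁₃, e₁₅}
⟦inside e₁₃⟧ = {x : ⟨x, e₁₃⟩ ∈ ⟦inside⟧} = {e₂, e₄, e₅, e₆, e₇, e₈, e₁₀, e₁₃, e₁₄}
⟦tourist⟧ = {e₄, e₅, e₆, e₇, e₉, e₁₀, e₁₃, e₁₄, e₁₅}
… ∩ ⟦that jumped⟧ = {e₄, e₅, e₆, e₇, e₉, e₁₀, e₁₃, e₁₄, e₁₅} ∩ {e₂, e₃, e₅, e₇, e₉, e₁₁, e₁₃, e₁₅} = {e₅, e₇, e₉, e₁₃, e₁₅}
… ∩ ⟦inside e₁₃⟧ = {e₅, e₇, e₉, e₁₃, e₁₅} ∩ {e₂, e₄, e₅, e₆, e₇, e₈, e₁₀, e₁₃, e₁₄} = {e₅, e₇, e₁₃}
So ⟦tourist that jumped inside e₁₃⟧ = {e₅, e₇, e₁₃}.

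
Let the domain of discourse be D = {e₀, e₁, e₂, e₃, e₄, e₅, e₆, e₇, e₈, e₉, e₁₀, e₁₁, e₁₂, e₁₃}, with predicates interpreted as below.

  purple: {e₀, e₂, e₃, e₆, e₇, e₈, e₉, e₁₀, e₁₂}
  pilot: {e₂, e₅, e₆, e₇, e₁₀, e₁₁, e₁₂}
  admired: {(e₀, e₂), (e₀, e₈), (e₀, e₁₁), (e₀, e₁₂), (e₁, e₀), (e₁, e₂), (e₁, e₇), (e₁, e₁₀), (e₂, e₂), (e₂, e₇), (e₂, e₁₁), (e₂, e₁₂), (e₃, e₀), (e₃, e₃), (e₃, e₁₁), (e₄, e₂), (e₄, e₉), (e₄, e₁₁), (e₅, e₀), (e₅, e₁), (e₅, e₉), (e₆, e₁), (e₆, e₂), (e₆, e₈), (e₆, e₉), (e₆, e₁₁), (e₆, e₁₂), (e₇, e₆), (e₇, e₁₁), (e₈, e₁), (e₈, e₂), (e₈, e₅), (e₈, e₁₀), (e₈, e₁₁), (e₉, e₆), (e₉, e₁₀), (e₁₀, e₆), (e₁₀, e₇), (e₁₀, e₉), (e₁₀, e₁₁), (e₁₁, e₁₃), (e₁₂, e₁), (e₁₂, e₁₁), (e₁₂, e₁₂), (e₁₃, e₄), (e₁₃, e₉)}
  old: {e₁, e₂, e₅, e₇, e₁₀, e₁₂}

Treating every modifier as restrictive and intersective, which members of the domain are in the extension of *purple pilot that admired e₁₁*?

{e₂, e₆, e₇, e₁₀, e₁₂}

⟦that admired e₁₁⟧ = {x : ⟨x, e₁₁⟩ ∈ ⟦admired⟧} = {e₀, e₂, e₃, e₄, e₆, e₇, e₈, e₁₀, e₁₂}
⟦pilot⟧ = {e₂, e₅, e₆, e₇, e₁₀, e₁₁, e₁₂}
… ∩ ⟦that admired e₁₁⟧ = {e₂, e₅, e₆, e₇, e₁₀, e₁₁, e₁₂} ∩ {e₀, e₂, e₃, e₄, e₆, e₇, e₈, e₁₀, e₁₂} = {e₂, e₆, e₇, e₁₀, e₁₂}
… ∩ ⟦purple⟧ = {e₂, e₆, e₇, e₁₀, e₁₂} ∩ {e₀, e₂, e₃, e₆, e₇, e₈, e₉, e₁₀, e₁₂} = {e₂, e₆, e₇, e₁₀, e₁₂}
So ⟦purple pilot that admired e₁₁⟧ = {e₂, e₆, e₇, e₁₀, e₁₂}.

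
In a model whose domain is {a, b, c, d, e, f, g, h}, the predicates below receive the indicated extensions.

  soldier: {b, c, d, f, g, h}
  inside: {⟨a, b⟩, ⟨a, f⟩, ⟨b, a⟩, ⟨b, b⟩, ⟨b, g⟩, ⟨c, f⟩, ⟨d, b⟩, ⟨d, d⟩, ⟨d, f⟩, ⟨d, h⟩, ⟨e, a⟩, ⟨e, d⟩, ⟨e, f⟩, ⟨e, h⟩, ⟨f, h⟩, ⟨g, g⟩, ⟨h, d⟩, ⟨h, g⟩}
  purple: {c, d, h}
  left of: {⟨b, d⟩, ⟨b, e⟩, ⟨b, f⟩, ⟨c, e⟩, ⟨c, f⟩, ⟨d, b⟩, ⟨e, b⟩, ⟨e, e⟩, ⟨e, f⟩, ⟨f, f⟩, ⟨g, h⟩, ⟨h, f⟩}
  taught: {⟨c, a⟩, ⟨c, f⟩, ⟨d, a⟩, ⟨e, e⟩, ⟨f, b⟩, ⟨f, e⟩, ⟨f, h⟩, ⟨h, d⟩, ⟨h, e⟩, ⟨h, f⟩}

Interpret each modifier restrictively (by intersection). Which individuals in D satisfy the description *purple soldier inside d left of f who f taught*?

{h}

⟦inside d⟧ = {x : ⟨x, d⟩ ∈ ⟦inside⟧} = {d, e, h}
⟦left of f⟧ = {x : ⟨x, f⟩ ∈ ⟦left of⟧} = {b, c, e, f, h}
⟦who f taught⟧ = {x : ⟨f, x⟩ ∈ ⟦taught⟧} = {b, e, h}
⟦soldier⟧ = {b, c, d, f, g, h}
… ∩ ⟦inside d⟧ = {b, c, d, f, g, h} ∩ {d, e, h} = {d, h}
… ∩ ⟦left of f⟧ = {d, h} ∩ {b, c, e, f, h} = {h}
… ∩ ⟦who f taught⟧ = {h} ∩ {b, e, h} = {h}
… ∩ ⟦purple⟧ = {h} ∩ {c, d, h} = {h}
So ⟦purple soldier inside d left of f who f taught⟧ = {h}.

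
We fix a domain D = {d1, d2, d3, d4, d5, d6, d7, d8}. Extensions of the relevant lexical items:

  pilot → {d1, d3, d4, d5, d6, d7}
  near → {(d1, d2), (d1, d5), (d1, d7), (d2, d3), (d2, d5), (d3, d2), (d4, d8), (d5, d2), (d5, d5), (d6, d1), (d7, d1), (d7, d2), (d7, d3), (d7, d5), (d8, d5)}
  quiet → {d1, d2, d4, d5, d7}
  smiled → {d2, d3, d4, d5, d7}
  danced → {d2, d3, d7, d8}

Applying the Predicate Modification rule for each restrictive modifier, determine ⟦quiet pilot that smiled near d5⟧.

{d5, d7}

⟦that smiled⟧ = ⟦smiled⟧ = {d2, d3, d4, d5, d7}
⟦near d5⟧ = {x : ⟨x, d5⟩ ∈ ⟦near⟧} = {d1, d2, d5, d7, d8}
⟦pilot⟧ = {d1, d3, d4, d5, d6, d7}
… ∩ ⟦that smiled⟧ = {d1, d3, d4, d5, d6, d7} ∩ {d2, d3, d4, d5, d7} = {d3, d4, d5, d7}
… ∩ ⟦near d5⟧ = {d3, d4, d5, d7} ∩ {d1, d2, d5, d7, d8} = {d5, d7}
… ∩ ⟦quiet⟧ = {d5, d7} ∩ {d1, d2, d4, d5, d7} = {d5, d7}
So ⟦quiet pilot that smiled near d5⟧ = {d5, d7}.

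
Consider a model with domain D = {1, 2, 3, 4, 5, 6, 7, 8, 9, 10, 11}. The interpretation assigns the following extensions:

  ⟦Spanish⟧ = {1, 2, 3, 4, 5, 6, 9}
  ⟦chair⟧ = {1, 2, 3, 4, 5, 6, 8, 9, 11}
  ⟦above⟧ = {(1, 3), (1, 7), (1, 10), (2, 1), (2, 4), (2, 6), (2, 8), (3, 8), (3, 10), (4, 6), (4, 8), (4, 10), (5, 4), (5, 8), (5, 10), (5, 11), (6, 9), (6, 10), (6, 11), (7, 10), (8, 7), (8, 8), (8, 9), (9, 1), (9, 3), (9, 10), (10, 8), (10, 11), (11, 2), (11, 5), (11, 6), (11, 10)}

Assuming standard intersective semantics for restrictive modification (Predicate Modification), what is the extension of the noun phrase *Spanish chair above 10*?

⟦above 10⟧ = {x : ⟨x, 10⟩ ∈ ⟦above⟧} = {1, 3, 4, 5, 6, 7, 9, 11}
⟦chair⟧ = {1, 2, 3, 4, 5, 6, 8, 9, 11}
… ∩ ⟦above 10⟧ = {1, 2, 3, 4, 5, 6, 8, 9, 11} ∩ {1, 3, 4, 5, 6, 7, 9, 11} = {1, 3, 4, 5, 6, 9, 11}
… ∩ ⟦Spanish⟧ = {1, 3, 4, 5, 6, 9, 11} ∩ {1, 2, 3, 4, 5, 6, 9} = {1, 3, 4, 5, 6, 9}
So ⟦Spanish chair above 10⟧ = {1, 3, 4, 5, 6, 9}.

{1, 3, 4, 5, 6, 9}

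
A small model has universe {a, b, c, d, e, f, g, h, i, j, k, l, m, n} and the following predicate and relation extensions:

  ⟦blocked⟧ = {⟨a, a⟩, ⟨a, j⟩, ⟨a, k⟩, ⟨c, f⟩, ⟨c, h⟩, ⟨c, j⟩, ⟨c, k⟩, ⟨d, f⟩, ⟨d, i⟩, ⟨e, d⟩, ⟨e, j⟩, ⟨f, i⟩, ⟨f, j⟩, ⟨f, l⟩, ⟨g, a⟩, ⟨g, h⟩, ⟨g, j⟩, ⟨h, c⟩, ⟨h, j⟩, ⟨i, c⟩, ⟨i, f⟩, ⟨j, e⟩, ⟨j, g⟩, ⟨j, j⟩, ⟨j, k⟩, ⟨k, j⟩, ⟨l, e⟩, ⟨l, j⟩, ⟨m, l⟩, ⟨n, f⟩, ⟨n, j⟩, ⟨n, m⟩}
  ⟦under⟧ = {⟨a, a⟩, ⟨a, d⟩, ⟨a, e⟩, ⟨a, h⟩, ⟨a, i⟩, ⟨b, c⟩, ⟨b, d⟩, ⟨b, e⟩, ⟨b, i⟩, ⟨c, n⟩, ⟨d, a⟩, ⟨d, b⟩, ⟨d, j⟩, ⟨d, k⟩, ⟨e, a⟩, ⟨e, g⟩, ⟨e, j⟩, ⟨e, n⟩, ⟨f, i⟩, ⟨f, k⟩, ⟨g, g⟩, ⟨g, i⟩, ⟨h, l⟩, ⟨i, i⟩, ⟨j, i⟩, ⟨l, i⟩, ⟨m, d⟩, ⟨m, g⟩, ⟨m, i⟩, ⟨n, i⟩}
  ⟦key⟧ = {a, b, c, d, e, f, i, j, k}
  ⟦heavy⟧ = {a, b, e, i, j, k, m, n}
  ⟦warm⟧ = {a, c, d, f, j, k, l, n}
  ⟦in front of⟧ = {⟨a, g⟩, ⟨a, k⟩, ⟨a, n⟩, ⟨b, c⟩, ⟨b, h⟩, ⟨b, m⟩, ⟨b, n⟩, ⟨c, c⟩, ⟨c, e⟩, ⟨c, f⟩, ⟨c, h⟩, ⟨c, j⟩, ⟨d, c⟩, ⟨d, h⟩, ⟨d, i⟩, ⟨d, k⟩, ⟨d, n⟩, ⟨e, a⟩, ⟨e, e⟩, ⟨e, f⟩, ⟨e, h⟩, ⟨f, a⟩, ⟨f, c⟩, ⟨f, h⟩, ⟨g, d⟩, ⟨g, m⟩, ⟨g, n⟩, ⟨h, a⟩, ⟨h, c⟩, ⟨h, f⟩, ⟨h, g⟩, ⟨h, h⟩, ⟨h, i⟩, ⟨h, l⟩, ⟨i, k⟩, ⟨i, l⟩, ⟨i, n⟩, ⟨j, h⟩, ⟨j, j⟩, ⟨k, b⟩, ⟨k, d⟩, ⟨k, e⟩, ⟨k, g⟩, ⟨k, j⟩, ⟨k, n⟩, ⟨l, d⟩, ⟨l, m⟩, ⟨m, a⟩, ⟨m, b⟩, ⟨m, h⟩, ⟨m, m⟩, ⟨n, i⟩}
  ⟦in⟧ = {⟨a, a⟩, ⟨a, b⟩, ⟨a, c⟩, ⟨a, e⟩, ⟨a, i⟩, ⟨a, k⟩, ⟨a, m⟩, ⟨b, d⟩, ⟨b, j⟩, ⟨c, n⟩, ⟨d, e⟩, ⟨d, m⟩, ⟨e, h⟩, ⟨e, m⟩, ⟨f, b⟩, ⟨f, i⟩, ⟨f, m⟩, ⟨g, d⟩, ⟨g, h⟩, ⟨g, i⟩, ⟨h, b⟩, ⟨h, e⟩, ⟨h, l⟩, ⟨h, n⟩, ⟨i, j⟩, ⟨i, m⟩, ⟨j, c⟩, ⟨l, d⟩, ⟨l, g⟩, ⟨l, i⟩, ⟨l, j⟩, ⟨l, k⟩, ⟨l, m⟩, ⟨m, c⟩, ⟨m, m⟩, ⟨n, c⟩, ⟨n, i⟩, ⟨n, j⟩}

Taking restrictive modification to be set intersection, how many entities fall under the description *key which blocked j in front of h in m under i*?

1

⟦which blocked j⟧ = {x : ⟨x, j⟩ ∈ ⟦blocked⟧} = {a, c, e, f, g, h, j, k, l, n}
⟦in front of h⟧ = {x : ⟨x, h⟩ ∈ ⟦in front of⟧} = {b, c, d, e, f, h, j, m}
⟦in m⟧ = {x : ⟨x, m⟩ ∈ ⟦in⟧} = {a, d, e, f, i, l, m}
⟦under i⟧ = {x : ⟨x, i⟩ ∈ ⟦under⟧} = {a, b, f, g, i, j, l, m, n}
⟦key⟧ = {a, b, c, d, e, f, i, j, k}
… ∩ ⟦which blocked j⟧ = {a, b, c, d, e, f, i, j, k} ∩ {a, c, e, f, g, h, j, k, l, n} = {a, c, e, f, j, k}
… ∩ ⟦in front of h⟧ = {a, c, e, f, j, k} ∩ {b, c, d, e, f, h, j, m} = {c, e, f, j}
… ∩ ⟦in m⟧ = {c, e, f, j} ∩ {a, d, e, f, i, l, m} = {e, f}
… ∩ ⟦under i⟧ = {e, f} ∩ {a, b, f, g, i, j, l, m, n} = {f}
⟦key which blocked j in front of h in m under i⟧ = {f}, so the cardinality is 1.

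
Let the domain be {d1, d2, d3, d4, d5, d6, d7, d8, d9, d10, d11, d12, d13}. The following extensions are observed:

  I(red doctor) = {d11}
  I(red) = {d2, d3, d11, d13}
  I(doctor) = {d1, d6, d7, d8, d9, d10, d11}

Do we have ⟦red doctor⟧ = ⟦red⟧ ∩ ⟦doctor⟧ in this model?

yes

⟦red⟧ ∩ ⟦doctor⟧ = {d2, d3, d11, d13} ∩ {d1, d6, d7, d8, d9, d10, d11} = {d11}
Observed ⟦red doctor⟧ = {d11}.
These coincide, so the modifier is intersective here.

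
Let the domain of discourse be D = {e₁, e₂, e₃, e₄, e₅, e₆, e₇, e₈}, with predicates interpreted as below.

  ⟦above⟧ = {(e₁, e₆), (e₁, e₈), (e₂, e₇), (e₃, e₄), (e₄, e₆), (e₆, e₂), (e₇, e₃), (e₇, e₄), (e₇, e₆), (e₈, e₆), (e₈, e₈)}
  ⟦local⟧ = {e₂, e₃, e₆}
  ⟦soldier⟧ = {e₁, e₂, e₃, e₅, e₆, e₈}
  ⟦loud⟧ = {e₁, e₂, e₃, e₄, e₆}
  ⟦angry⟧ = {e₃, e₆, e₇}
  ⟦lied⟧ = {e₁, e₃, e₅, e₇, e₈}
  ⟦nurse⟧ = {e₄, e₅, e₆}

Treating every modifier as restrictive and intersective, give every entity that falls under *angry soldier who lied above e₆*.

∅

⟦who lied⟧ = ⟦lied⟧ = {e₁, e₃, e₅, e₇, e₈}
⟦above e₆⟧ = {x : ⟨x, e₆⟩ ∈ ⟦above⟧} = {e₁, e₄, e₇, e₈}
⟦soldier⟧ = {e₁, e₂, e₃, e₅, e₆, e₈}
… ∩ ⟦who lied⟧ = {e₁, e₂, e₃, e₅, e₆, e₈} ∩ {e₁, e₃, e₅, e₇, e₈} = {e₁, e₃, e₅, e₈}
… ∩ ⟦above e₆⟧ = {e₁, e₃, e₅, e₈} ∩ {e₁, e₄, e₇, e₈} = {e₁, e₈}
… ∩ ⟦angry⟧ = {e₁, e₈} ∩ {e₃, e₆, e₇} = ∅
So ⟦angry soldier who lied above e₆⟧ = ∅.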